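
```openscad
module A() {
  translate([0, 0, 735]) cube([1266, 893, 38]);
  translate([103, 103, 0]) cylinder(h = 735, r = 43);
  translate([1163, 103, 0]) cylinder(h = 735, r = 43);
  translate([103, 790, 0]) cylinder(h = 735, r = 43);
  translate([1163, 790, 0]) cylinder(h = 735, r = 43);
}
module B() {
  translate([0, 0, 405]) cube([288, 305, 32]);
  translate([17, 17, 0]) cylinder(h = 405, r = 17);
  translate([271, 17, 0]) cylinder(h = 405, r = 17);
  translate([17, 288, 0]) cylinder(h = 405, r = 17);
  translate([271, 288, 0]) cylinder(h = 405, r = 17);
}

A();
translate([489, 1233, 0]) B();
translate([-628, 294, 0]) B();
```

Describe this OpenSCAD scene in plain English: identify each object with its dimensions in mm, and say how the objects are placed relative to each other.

A is a table: top 1266 mm (x) × 893 mm (y), 38 mm thick, upper face at z = 773 mm, on four round legs of 86 mm diameter, each leg's bounding box inset 60 mm from the nearest pair of top edges, running from z = 0 to the bottom of the top.

B is a four-legged stool. The seat is a 288×305×32 mm slab whose top surface is at z = 437 mm; four round legs, each 34 mm in diameter, run from the floor (z = 0) to the underside of the seat, each leg's axis is inset half a diameter from the nearest pair of seat edges (so the leg's bounding box is flush with the corner).

Two stools sit around the table at the +y, −x sides.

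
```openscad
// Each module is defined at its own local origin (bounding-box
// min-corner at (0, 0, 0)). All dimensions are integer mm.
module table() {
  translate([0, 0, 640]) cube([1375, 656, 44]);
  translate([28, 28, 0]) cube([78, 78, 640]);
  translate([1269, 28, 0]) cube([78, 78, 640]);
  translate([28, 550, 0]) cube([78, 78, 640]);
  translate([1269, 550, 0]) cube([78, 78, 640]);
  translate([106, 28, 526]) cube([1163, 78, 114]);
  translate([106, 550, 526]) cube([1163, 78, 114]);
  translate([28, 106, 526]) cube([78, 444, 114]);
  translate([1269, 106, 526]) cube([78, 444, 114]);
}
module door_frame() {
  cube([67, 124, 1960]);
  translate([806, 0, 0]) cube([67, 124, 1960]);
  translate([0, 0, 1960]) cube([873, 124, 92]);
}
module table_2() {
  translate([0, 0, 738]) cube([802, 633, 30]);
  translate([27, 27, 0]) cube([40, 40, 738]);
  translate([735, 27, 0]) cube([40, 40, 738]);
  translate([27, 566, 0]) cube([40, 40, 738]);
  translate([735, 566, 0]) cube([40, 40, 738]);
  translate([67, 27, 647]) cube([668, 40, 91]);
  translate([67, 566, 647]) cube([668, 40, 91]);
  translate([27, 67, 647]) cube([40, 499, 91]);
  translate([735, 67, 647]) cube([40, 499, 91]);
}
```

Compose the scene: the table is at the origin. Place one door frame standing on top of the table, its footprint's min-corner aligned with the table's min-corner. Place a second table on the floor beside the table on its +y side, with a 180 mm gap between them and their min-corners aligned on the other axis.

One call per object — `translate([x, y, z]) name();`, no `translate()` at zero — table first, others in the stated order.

table();
translate([0, 0, 684]) door_frame();
translate([0, 836, 0]) table_2();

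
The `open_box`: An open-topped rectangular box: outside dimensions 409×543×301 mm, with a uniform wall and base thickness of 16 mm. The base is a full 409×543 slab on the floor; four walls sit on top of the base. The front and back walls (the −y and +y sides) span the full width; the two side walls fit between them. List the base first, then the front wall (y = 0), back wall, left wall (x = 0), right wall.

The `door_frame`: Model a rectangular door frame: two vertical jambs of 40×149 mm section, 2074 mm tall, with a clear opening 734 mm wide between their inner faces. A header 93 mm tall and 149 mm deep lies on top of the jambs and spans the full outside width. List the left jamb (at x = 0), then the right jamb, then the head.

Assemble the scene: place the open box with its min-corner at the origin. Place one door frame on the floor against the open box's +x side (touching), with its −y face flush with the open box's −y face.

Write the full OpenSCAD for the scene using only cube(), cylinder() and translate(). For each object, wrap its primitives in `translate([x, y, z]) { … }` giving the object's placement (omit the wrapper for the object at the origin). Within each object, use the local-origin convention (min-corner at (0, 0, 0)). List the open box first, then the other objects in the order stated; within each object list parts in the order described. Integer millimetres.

cube([409, 543, 16]);
translate([0, 0, 16]) cube([409, 16, 285]);
translate([0, 527, 16]) cube([409, 16, 285]);
translate([0, 16, 16]) cube([16, 511, 285]);
translate([393, 16, 16]) cube([16, 511, 285]);
translate([409, 0, 0]) {
  cube([40, 149, 2074]);
  translate([774, 0, 0]) cube([40, 149, 2074]);
  translate([0, 0, 2074]) cube([814, 149, 93]);
}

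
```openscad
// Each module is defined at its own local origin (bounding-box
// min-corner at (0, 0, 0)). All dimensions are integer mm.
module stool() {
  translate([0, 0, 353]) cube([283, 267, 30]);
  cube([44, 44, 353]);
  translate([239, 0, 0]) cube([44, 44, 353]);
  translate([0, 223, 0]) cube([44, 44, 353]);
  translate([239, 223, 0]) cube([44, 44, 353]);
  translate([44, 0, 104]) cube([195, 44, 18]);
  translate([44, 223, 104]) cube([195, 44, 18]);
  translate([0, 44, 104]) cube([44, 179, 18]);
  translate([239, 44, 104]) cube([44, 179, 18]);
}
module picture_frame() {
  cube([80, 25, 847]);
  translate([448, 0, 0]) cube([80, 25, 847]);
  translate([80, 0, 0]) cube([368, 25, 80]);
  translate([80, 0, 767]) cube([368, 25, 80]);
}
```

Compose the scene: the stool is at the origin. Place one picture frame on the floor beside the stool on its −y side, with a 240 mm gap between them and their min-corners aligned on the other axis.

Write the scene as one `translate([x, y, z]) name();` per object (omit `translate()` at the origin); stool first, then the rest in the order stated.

stool();
translate([0, -265, 0]) picture_frame();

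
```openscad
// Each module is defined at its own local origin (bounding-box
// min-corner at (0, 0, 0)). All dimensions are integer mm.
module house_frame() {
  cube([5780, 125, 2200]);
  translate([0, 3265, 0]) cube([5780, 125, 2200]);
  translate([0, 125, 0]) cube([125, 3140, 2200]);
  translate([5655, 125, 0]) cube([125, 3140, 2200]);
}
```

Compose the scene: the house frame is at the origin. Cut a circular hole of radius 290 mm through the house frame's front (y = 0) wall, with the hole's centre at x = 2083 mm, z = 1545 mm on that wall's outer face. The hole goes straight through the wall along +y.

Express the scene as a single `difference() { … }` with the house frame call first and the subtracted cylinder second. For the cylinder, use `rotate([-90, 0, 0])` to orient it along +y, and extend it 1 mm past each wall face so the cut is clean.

difference() {
  house_frame();
  translate([2083, -1, 1545]) rotate([-90, 0, 0]) cylinder(h = 127, r = 290);
}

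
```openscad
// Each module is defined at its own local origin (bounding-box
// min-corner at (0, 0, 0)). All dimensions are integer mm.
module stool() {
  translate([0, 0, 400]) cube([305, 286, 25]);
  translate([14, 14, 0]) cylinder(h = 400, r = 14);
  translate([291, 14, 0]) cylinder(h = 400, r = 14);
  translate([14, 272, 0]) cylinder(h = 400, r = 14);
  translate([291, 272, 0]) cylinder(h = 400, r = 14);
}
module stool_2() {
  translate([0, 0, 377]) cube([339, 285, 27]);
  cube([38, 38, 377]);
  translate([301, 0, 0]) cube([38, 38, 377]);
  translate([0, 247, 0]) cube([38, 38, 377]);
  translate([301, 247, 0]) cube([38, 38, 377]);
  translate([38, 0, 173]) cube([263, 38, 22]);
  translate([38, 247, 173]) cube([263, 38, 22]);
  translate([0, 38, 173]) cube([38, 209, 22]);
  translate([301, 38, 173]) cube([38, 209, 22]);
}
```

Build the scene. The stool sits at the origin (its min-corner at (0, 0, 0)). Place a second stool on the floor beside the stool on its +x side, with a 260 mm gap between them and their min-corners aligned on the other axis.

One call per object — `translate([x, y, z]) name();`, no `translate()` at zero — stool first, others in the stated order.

stool();
translate([565, 0, 0]) stool_2();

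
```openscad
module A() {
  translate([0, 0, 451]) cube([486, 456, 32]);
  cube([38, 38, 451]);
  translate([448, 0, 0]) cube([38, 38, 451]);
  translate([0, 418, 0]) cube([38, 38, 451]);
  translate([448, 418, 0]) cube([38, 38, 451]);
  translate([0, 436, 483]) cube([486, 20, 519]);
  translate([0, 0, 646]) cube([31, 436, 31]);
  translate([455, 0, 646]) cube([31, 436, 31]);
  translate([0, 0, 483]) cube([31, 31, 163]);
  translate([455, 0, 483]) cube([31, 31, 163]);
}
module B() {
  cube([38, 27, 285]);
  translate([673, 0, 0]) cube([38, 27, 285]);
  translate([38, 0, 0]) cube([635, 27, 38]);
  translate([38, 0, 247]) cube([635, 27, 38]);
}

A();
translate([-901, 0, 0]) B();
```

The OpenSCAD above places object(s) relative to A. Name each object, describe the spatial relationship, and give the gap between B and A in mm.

The picture frame's nearest face is 190 mm from the chair's −x face.

A is a chair. B is a picture frame. The picture frame is on the floor beside the chair on its −x side. The gap between the picture frame and the chair is 190 mm.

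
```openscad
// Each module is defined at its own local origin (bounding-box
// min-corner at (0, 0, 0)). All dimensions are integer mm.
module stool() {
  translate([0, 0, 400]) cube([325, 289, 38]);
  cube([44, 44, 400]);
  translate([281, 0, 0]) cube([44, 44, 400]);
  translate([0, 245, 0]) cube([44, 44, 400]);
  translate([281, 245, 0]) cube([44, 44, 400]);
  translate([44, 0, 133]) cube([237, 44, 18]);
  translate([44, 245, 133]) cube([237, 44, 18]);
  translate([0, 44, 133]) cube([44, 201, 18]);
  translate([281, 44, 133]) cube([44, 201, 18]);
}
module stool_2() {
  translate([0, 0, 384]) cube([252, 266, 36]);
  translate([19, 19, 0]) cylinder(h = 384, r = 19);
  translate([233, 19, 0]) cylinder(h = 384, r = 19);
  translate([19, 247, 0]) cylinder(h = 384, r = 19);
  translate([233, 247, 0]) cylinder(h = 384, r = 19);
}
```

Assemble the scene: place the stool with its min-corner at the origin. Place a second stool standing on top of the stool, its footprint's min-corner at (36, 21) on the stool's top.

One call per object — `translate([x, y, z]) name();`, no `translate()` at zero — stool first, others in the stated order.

stool();
translate([36, 21, 438]) stool_2();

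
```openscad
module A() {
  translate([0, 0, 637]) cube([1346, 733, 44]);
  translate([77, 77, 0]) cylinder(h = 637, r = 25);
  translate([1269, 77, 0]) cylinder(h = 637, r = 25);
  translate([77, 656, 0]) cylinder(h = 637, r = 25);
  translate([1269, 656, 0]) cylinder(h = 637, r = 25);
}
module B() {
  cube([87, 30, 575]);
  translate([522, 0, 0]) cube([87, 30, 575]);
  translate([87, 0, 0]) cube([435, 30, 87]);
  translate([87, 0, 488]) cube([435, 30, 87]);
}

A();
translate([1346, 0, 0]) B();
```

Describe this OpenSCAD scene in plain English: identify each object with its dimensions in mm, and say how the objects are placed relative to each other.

A is a table with a 1346×733 mm rectangular top, 44 mm thick, top surface at z = 681 mm, supported by four round legs of 50 mm diameter, each leg's bounding box inset 52 mm from the nearest pair of top edges, running from the floor.

B is a picture frame with a 435×401 mm rectangular opening (x by z) and a uniform 87 mm border on every side. Frame depth is 30 mm along y. It is built from two vertical stiles running the full outside height and two horizontal rails spanning the gap between the stiles.

The picture frame is against the table's +x side, with their −y faces flush.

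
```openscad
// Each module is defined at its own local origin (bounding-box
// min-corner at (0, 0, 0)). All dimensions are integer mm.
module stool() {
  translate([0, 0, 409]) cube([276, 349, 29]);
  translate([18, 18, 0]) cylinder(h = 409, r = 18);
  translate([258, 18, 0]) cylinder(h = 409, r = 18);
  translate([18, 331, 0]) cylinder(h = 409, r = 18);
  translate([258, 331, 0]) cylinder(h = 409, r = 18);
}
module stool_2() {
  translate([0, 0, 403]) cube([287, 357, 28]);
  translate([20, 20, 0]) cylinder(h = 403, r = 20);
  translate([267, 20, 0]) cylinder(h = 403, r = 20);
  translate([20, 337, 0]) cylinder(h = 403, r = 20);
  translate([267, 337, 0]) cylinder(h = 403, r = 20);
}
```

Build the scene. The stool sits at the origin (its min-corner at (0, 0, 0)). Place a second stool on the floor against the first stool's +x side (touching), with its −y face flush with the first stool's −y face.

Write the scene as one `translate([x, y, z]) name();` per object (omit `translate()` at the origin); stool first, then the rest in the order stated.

stool();
translate([276, 0, 0]) stool_2();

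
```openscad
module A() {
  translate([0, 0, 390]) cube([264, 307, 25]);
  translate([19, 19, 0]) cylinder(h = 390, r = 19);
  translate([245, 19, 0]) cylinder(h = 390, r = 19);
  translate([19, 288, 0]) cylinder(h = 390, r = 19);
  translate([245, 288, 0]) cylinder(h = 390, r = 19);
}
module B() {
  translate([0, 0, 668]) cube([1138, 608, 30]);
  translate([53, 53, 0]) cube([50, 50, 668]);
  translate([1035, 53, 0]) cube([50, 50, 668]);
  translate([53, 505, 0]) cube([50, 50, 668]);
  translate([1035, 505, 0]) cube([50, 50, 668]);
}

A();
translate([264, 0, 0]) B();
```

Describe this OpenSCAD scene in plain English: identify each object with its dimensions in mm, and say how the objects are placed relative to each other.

A is a four-legged stool. The seat is 264×307 mm, 25 mm thick, top at z = 415 mm. It stands on four round legs, each 38 mm in diameter, from z = 0 to the seat underside, each leg's axis is inset half a diameter from the nearest pair of seat edges (so the leg's bounding box is flush with the corner).

B is a table: top 1138 mm (x) × 608 mm (y), 30 mm thick, upper face at z = 698 mm, on four 50×50 mm square legs, each inset 53 mm from the nearest pair of top edges, running from z = 0 to the bottom of the top.

The table is against the stool's +x side, with their −y faces flush.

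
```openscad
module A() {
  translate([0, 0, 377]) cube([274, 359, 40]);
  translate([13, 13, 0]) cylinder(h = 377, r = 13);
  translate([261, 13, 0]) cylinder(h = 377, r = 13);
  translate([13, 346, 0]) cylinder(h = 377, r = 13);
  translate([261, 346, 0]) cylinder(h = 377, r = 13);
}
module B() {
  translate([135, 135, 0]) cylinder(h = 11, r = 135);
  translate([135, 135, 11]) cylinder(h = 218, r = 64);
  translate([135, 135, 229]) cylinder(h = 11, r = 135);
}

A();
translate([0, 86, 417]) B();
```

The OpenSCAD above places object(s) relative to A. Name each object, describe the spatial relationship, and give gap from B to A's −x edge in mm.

The spool's min-x is at 0; the stool's min-x is 0; gap = 0 mm.

A is a stool. B is a spool. The spool is on top of the stool. The gap from the spool to the stool's −x edge is 0 mm.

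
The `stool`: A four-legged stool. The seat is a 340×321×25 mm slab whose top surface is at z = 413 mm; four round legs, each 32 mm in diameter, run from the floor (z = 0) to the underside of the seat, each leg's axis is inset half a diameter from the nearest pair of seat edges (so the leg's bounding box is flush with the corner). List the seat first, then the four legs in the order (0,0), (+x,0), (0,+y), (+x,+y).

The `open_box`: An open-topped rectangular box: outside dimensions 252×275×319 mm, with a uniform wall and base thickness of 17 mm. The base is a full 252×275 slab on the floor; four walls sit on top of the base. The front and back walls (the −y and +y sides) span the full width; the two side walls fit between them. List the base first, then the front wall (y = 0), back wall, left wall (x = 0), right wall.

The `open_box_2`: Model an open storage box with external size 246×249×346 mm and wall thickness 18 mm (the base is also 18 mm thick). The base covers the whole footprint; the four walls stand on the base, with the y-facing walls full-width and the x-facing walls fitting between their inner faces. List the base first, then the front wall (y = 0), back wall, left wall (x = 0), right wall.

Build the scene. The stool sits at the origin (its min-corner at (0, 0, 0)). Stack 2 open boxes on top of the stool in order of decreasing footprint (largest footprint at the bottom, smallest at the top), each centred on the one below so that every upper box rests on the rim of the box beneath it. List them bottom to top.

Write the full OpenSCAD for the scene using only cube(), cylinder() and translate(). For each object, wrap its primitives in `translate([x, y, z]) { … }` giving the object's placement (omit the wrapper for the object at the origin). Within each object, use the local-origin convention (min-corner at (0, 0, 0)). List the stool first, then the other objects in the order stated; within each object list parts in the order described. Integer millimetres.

translate([0, 0, 388]) cube([340, 321, 25]);
translate([16, 16, 0]) cylinder(h = 388, r = 16);
translate([324, 16, 0]) cylinder(h = 388, r = 16);
translate([16, 305, 0]) cylinder(h = 388, r = 16);
translate([324, 305, 0]) cylinder(h = 388, r = 16);
translate([44, 23, 413]) {
  cube([252, 275, 17]);
  translate([0, 0, 17]) cube([252, 17, 302]);
  translate([0, 258, 17]) cube([252, 17, 302]);
  translate([0, 17, 17]) cube([17, 241, 302]);
  translate([235, 17, 17]) cube([17, 241, 302]);
}
translate([47, 36, 732]) {
  cube([246, 249, 18]);
  translate([0, 0, 18]) cube([246, 18, 328]);
  translate([0, 231, 18]) cube([246, 18, 328]);
  translate([0, 18, 18]) cube([18, 213, 328]);
  translate([228, 18, 18]) cube([18, 213, 328]);
}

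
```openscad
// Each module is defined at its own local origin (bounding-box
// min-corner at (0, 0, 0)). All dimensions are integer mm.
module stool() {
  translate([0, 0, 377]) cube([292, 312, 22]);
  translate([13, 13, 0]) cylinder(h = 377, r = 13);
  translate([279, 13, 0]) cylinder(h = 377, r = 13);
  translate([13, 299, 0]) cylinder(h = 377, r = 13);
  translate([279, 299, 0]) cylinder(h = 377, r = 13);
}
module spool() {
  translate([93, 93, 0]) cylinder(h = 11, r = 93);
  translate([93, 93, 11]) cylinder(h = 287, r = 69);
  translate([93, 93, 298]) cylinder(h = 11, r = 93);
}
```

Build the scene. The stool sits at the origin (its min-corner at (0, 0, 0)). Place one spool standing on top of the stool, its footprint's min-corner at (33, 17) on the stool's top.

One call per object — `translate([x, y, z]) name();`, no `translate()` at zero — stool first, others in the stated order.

stool();
translate([33, 17, 399]) spool();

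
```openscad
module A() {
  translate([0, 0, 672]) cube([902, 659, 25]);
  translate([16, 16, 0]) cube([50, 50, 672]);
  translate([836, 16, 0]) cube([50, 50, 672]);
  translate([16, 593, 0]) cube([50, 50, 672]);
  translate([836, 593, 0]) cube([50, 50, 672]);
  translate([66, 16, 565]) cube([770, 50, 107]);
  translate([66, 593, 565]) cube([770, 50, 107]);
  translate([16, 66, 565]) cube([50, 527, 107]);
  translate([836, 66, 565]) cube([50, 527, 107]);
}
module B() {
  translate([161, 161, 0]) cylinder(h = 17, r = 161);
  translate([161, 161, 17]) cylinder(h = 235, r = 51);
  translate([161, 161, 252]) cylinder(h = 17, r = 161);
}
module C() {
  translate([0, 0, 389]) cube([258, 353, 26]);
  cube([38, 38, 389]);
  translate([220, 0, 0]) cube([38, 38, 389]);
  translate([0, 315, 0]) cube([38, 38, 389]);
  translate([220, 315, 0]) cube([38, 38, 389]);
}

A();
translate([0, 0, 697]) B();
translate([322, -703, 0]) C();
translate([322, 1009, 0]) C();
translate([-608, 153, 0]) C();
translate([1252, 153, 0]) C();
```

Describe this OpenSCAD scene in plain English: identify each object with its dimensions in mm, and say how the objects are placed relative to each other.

A is a table: top 902 mm (x) × 659 mm (y), 25 mm thick, upper face at z = 697 mm, on four 50×50 mm square legs, each inset 16 mm from the nearest pair of top edges, running from z = 0 to the bottom of the top. Four apron rails, 50 mm thick and 107 mm tall, run between adjacent legs with their top edges flush with the underside of the top and their outer faces flush with the legs' outer faces.

B is a spool: two coaxial disc flanges of radius 161 mm and thickness 17 mm, joined by a core cylinder of radius 51 mm and height 235 mm. The lower flange rests on z = 0 and the three cylinders share a vertical axis.

C is a simple wooden stool: a rectangular seat 258 mm (x) by 353 mm (y), 26 mm thick, top face at z = 415 mm, on four square legs, each 38×38 mm in cross-section. The legs rest on z = 0, each flush with a corner of the seat.

The spool is on top of the table. Four stools sit around the table at the −y, +y, −x, +x sides.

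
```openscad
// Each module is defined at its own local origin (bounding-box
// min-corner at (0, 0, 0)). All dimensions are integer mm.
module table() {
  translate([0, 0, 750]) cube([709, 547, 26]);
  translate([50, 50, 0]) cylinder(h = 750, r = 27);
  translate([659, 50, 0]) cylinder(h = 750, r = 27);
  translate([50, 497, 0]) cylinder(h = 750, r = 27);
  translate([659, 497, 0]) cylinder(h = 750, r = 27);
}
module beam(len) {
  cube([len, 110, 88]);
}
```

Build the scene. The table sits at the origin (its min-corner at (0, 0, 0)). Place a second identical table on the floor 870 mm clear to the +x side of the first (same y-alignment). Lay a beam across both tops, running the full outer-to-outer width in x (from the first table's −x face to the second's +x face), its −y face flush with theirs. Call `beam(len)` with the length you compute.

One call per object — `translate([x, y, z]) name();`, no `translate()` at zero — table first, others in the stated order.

table();
translate([1579, 0, 0]) table();
translate([0, 0, 776]) beam(2288);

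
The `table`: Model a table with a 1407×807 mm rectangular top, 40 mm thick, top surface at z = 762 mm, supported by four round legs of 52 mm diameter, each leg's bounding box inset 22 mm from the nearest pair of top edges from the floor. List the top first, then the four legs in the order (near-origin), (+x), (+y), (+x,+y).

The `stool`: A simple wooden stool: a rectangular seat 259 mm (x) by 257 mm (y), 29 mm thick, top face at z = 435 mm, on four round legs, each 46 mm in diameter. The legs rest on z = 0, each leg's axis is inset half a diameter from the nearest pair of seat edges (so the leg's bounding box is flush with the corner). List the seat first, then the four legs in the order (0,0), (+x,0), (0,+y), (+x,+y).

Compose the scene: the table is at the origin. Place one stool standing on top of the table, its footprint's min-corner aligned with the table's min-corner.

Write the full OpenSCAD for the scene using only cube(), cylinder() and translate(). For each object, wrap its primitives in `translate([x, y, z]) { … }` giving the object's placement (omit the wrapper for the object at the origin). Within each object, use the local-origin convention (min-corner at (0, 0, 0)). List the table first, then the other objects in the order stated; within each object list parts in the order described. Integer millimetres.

translate([0, 0, 722]) cube([1407, 807, 40]);
translate([48, 48, 0]) cylinder(h = 722, r = 26);
translate([1359, 48, 0]) cylinder(h = 722, r = 26);
translate([48, 759, 0]) cylinder(h = 722, r = 26);
translate([1359, 759, 0]) cylinder(h = 722, r = 26);
translate([0, 0, 762]) {
  translate([0, 0, 406]) cube([259, 257, 29]);
  translate([23, 23, 0]) cylinder(h = 406, r = 23);
  translate([236, 23, 0]) cylinder(h = 406, r = 23);
  translate([23, 234, 0]) cylinder(h = 406, r = 23);
  translate([236, 234, 0]) cylinder(h = 406, r = 23);
}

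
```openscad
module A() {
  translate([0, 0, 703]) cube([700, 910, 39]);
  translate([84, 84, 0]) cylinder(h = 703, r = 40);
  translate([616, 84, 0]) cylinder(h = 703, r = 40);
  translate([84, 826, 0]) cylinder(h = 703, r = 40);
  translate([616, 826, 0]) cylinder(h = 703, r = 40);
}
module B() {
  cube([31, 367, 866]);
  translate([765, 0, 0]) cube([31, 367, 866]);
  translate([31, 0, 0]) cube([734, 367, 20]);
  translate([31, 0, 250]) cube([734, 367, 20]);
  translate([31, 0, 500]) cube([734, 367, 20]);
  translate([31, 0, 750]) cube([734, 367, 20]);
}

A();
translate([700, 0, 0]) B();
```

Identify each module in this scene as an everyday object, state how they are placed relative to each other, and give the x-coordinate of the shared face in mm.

A is a table. B is a bookshelf. The bookshelf is against the table's +x side, with their −y faces flush. The x-coordinate of the shared face is 700 mm.

The table's +x face and the bookshelf's −x face are both at x = 700 mm.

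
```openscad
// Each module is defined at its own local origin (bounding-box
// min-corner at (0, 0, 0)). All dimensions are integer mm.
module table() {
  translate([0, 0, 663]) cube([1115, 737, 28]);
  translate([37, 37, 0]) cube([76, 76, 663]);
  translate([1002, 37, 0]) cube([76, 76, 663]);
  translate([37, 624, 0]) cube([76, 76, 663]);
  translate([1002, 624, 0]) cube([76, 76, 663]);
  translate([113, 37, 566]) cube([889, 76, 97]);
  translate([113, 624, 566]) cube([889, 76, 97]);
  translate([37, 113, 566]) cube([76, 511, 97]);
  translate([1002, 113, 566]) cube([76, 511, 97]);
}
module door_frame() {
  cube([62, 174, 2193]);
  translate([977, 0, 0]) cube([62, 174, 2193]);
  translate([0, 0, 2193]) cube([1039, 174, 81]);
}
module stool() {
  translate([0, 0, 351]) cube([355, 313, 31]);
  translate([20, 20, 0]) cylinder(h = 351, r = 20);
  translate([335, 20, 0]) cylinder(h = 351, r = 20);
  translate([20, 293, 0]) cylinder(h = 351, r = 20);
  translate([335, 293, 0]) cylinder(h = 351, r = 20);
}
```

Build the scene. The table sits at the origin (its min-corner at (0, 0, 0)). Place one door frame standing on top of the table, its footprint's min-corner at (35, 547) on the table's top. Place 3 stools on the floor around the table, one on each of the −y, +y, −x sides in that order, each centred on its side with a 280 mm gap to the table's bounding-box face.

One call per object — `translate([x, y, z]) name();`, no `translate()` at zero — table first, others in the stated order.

table();
translate([35, 547, 691]) door_frame();
translate([380, -593, 0]) stool();
translate([380, 1017, 0]) stool();
translate([-635, 212, 0]) stool();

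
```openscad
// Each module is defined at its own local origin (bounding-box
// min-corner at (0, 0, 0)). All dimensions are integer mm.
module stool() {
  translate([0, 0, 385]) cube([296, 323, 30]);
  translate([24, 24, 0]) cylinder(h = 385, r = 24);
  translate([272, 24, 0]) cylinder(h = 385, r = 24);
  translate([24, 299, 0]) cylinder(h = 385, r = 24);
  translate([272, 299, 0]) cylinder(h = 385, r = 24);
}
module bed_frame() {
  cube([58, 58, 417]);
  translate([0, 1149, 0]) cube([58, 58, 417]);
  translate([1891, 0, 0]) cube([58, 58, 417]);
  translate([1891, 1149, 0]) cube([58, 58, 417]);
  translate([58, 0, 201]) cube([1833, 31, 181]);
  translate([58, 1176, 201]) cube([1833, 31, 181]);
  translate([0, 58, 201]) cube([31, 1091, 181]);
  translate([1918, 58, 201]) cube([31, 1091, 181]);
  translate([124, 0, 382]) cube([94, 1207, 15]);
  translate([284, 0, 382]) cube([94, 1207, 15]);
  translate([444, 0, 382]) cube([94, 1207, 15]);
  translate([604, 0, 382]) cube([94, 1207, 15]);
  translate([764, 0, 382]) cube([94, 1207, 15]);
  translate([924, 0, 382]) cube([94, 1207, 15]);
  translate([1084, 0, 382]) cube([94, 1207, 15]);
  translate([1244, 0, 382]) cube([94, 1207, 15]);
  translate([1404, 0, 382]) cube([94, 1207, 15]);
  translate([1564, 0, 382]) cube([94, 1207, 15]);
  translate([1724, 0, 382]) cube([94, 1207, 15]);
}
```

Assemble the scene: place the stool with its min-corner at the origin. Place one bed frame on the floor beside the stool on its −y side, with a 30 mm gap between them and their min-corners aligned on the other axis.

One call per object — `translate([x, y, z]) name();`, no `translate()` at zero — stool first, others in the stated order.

stool();
translate([0, -1237, 0]) bed_frame();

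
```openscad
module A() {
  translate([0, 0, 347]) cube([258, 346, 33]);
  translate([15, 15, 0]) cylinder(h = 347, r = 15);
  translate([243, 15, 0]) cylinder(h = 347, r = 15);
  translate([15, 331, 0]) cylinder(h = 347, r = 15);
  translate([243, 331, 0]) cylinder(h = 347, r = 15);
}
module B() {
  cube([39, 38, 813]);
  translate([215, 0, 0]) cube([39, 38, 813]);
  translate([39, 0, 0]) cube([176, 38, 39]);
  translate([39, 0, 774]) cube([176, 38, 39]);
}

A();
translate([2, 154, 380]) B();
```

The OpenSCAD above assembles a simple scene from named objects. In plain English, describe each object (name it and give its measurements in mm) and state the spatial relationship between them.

A is a simple wooden stool: a rectangular seat 258 mm (x) by 346 mm (y), 33 mm thick, top face at z = 380 mm, on four round legs, each 30 mm in diameter. The legs rest on z = 0, each leg's axis is inset half a diameter from the nearest pair of seat edges (so the leg's bounding box is flush with the corner).

B is a rectangular picture frame lying in the x–z plane (depth along y). The opening is 176 mm wide (x) by 735 mm tall (z), surrounded by a border 39 mm wide on all four sides. The frame is 38 mm deep and is made of two full-height vertical stiles with two horizontal rails fitted between them.

The picture frame is on top of the stool, centred.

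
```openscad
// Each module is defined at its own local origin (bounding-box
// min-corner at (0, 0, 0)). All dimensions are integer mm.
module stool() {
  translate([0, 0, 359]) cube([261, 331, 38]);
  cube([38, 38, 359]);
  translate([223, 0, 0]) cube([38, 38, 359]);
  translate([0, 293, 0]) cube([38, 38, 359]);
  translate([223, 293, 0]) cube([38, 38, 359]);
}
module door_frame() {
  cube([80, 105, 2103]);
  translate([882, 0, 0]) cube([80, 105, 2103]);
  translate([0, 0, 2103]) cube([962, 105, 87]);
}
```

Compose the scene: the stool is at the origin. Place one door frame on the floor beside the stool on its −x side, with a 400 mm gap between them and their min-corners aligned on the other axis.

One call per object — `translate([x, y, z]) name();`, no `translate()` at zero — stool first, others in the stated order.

stool();
translate([-1362, 0, 0]) door_frame();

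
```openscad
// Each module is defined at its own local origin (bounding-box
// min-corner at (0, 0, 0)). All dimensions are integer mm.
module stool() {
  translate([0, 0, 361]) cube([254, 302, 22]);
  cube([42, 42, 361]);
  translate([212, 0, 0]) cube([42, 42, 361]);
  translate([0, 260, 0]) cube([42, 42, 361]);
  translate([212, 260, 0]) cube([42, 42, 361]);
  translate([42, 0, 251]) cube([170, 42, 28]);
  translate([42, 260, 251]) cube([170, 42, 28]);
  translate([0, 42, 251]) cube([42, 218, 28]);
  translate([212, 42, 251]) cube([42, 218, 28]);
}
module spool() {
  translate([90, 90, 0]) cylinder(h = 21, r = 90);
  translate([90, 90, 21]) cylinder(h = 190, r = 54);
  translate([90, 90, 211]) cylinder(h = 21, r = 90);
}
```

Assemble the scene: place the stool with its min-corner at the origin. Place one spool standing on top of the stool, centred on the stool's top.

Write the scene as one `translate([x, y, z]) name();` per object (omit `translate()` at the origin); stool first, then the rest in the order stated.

stool();
translate([37, 61, 383]) spool();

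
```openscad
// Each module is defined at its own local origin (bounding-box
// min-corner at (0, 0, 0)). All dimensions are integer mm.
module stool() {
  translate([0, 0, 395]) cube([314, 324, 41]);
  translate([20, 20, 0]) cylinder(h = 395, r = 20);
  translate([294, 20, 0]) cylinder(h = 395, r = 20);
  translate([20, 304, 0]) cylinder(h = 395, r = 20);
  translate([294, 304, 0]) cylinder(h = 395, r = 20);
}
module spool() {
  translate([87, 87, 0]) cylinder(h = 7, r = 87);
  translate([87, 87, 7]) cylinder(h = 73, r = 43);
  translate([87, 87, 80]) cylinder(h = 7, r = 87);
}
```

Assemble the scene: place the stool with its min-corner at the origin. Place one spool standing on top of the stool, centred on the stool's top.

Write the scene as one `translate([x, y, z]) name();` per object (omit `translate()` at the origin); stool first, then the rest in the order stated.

stool();
translate([70, 75, 436]) spool();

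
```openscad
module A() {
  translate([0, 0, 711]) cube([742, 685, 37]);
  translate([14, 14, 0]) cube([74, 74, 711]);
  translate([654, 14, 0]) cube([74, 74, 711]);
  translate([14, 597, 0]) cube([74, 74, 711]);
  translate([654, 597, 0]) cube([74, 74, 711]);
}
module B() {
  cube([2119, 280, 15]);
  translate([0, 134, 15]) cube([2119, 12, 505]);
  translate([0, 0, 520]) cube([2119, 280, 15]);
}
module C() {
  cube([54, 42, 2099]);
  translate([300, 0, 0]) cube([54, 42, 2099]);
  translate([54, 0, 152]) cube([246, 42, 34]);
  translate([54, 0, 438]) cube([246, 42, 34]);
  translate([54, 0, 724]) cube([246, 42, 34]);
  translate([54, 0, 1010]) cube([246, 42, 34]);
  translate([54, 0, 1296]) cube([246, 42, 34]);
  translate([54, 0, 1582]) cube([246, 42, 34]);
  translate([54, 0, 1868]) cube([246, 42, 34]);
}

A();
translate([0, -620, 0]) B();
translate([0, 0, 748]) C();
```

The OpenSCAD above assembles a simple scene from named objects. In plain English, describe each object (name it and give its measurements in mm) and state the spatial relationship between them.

A is a table: top 742 mm (x) × 685 mm (y), 37 mm thick, upper face at z = 748 mm, on four 74×74 mm square legs, each inset 14 mm from the nearest pair of top edges, running from z = 0 to the bottom of the top.

B is an I-beam lying along x, 2119 mm long. Overall section height 535 mm. Two flanges 280 mm wide (y) and 15 mm thick, one on the floor and one at the top; a web 12 mm thick runs between them, centred on the flange width.

C is a straight ladder. Two 54×42 mm vertical rails, 2099 mm tall, stand 354 mm apart (outside-to-outside) with their front faces coplanar on the −y side. 7 rungs, each 42 mm deep and 34 mm tall, span between the inner faces of the rails, front faces flush with the rails. The lowest rung's underside is at z = 152 mm and rungs are spaced 286 mm apart (underside to underside).

The I-beam is on the floor beside the table on its −y side. The ladder is on top of the table.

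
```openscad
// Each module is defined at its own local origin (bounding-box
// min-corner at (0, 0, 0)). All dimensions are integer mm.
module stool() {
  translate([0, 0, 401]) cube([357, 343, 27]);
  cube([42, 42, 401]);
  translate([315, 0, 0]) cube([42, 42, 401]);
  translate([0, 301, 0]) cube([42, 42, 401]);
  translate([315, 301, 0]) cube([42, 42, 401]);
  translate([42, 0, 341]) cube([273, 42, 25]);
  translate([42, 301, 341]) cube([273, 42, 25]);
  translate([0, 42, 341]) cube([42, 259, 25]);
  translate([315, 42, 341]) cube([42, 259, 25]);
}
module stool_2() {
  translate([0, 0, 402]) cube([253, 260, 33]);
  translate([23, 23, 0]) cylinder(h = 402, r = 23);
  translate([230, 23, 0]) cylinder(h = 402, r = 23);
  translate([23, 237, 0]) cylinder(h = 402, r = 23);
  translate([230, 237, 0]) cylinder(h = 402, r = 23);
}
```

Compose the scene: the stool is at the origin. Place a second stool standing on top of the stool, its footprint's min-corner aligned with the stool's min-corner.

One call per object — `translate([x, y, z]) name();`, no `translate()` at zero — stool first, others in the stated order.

stool();
translate([0, 0, 428]) stool_2();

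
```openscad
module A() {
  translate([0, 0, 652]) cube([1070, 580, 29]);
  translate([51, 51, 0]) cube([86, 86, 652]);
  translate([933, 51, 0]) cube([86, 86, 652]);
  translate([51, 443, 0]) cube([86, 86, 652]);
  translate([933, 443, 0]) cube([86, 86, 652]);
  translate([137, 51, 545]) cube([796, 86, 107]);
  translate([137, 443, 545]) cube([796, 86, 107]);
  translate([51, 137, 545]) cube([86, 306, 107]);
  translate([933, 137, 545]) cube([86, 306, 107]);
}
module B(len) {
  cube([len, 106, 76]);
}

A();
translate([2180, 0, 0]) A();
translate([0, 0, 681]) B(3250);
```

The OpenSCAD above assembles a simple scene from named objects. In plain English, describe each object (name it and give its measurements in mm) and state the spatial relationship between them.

A is a table with a 1070×580 mm rectangular top, 29 mm thick, top surface at z = 681 mm, supported by four 86×86 mm square legs, each inset 51 mm from the nearest pair of top edges, running from the floor. Four apron rails, 86 mm thick and 107 mm tall, run between adjacent legs with their top edges flush with the underside of the top and their outer faces flush with the legs' outer faces.

B is a rectangular beam 3250 mm long (x), 106 mm deep (y), 76 mm thick (z).

The beam spans the tops of two tables placed 1110 mm apart, resting at z = 681 mm.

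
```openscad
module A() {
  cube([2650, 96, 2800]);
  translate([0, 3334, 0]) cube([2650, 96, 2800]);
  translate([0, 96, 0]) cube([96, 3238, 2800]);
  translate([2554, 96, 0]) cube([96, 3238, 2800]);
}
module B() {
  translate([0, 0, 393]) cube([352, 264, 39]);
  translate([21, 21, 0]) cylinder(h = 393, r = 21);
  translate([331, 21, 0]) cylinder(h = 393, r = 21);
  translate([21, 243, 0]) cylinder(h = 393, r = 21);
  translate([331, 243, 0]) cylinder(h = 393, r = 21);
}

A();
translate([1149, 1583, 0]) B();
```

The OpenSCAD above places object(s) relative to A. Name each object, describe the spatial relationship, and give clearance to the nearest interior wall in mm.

A is a house frame. B is a stool. The stool sits inside the house frame, centred. The clearance to the nearest interior wall is 1053 mm.

Clearances: x = 1053, y = 1487; minimum 1053 mm.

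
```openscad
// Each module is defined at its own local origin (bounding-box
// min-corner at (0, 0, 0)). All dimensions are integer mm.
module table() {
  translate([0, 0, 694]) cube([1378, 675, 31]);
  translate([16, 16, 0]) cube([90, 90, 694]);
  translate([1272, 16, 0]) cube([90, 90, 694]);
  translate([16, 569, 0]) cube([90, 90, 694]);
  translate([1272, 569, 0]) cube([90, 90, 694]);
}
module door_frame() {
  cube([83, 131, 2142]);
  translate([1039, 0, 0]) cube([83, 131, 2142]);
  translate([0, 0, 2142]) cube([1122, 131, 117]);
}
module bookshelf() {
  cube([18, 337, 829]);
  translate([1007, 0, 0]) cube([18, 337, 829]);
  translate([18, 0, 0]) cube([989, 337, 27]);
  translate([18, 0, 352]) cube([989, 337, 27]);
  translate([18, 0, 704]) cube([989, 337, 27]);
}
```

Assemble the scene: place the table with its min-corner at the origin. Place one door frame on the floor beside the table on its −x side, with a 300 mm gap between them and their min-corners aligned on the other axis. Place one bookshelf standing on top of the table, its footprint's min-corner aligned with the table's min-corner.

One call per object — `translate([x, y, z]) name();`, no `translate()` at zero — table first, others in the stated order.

table();
translate([-1422, 0, 0]) door_frame();
translate([0, 0, 725]) bookshelf();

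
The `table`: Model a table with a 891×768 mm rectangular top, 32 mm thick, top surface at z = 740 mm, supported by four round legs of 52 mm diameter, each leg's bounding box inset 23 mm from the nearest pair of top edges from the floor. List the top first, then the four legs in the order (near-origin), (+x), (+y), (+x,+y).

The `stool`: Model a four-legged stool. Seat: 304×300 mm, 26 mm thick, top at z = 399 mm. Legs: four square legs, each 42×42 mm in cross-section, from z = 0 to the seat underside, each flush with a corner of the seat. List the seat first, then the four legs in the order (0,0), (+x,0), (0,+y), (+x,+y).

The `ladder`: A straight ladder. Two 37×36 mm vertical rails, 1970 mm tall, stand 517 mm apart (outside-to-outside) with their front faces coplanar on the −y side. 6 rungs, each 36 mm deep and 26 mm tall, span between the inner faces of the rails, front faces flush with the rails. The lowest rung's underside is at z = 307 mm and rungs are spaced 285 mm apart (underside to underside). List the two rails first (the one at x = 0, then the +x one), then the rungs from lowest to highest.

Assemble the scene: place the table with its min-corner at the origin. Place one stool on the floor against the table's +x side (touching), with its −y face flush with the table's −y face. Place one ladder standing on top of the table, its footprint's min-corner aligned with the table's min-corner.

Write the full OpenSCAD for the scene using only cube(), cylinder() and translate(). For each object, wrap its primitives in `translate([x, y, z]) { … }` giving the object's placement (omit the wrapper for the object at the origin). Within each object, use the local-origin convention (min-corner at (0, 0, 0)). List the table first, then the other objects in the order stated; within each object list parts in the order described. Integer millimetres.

translate([0, 0, 708]) cube([891, 768, 32]);
translate([49, 49, 0]) cylinder(h = 708, r = 26);
translate([842, 49, 0]) cylinder(h = 708, r = 26);
translate([49, 719, 0]) cylinder(h = 708, r = 26);
translate([842, 719, 0]) cylinder(h = 708, r = 26);
translate([891, 0, 0]) {
  translate([0, 0, 373]) cube([304, 300, 26]);
  cube([42, 42, 373]);
  translate([262, 0, 0]) cube([42, 42, 373]);
  translate([0, 258, 0]) cube([42, 42, 373]);
  translate([262, 258, 0]) cube([42, 42, 373]);
}
translate([0, 0, 740]) {
  cube([37, 36, 1970]);
  translate([480, 0, 0]) cube([37, 36, 1970]);
  translate([37, 0, 307]) cube([443, 36, 26]);
  translate([37, 0, 592]) cube([443, 36, 26]);
  translate([37, 0, 877]) cube([443, 36, 26]);
  translate([37, 0, 1162]) cube([443, 36, 26]);
  translate([37, 0, 1447]) cube([443, 36, 26]);
  translate([37, 0, 1732]) cube([443, 36, 26]);
}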